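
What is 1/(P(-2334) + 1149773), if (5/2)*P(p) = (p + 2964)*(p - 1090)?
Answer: 1/286925 ≈ 3.4852e-6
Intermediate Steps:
P(p) = 2*(-1090 + p)*(2964 + p)/5 (P(p) = 2*((p + 2964)*(p - 1090))/5 = 2*((2964 + p)*(-1090 + p))/5 = 2*((-1090 + p)*(2964 + p))/5 = 2*(-1090 + p)*(2964 + p)/5)
1/(P(-2334) + 1149773) = 1/((-1292304 + (⅖)*(-2334)² + (3748/5)*(-2334)) + 1149773) = 1/((-1292304 + (⅖)*5447556 - 8747832/5) + 1149773) = 1/((-1292304 + 10895112/5 - 8747832/5) + 1149773) = 1/(-862848 + 1149773) = 1/286925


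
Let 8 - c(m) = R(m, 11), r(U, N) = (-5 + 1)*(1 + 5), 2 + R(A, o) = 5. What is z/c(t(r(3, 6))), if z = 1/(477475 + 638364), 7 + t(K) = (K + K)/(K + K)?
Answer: 1/5579195 ≈ 1.7924e-7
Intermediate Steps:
R(A, o) = 3 (R(A, o) = -2 + 5 = 3)
r(U, N) = -24 (r(U, N) = -4*6 = -24)
t(K) = -6 (t(K) = -7 + (K + K)/(K + K) = -7 + (2*K)/((2*K)) = -7 + (2*K)*(1/(2*K)) = -7 + 1 = -6)
c(m) = 5 (c(m) = 8 - 1*3 = 8 - 3 = 5)
z = 1/1115839 ≈ 8.9619e-7
z/c(t(r(3, 6))) = (1/1115839)/5 = (1/1115839)*(⅕) = 1/5579195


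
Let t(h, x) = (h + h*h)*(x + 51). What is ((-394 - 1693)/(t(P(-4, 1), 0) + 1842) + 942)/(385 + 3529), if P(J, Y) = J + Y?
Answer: 2021329/8407272 ≈ 0.24043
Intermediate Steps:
t(h, x) = (51 + x)*(h + h²) (t(h, x) = (h + h²)*(51 + x) = (51 + x)*(h + h²))
((-394 - 1693)/(t(P(-4, 1), 0) + 1842) + 942)/(385 + 3529) = ((-394 - 1693)/((-4 + 1)*(51 + 0 + 51*(-4 + 1) + (-4 + 1)*0) + 1842) + 942)/(385 + 3529) = (-2087/(-3*(51 + 0 + 51*(-3) - 3*0) + 1842) + 942)/3914 = (-2087/(-3*(51 + 0 - 153 + 0) + 1842) + 942)*(1/3914) = (-2087/(-3*(-102) + 1842) + 942)*(1/3914) = (-2087/(306 + 1842) + 942)*(1/3914) = (-2087/2148 + 942)*(1/3914) = (2021329/2148)*(1/3914) = 2021329/8407272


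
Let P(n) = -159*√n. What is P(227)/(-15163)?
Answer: 159*√227/15163 ≈ 0.15799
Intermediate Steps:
P(227)/(-15163) = -159*√227/(-15163) = -159*√227*(-1/15163) = 159*√227/15163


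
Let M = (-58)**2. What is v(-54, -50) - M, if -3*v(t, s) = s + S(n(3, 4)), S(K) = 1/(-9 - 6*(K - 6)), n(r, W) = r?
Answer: -90379/27 ≈ -3347.4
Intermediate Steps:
S(K) = 1/(27 - 6*K) (S(K) = 1/(-9 - 6*(-6 + K)) = 1/(-9 + (36 - 6*K)) = 1/(27 - 6*K))
v(t, s) = -1/27 - s/3 (v(t, s) = -(s - 1/(-27 + 6*3))/3 = -(s - 1/(-27 + 18))/3 = -(s - 1/(-9))/3 = -(s - 1*(-1/9))/3 = -(s + 1/9)/3 = -(1/9 + s)/3 = -1/27 - s/3)
M = 3364
v(-54, -50) - M = (-1/27 - 1/3*(-50)) - 1*3364 = (-1/27 + 50/3) - 3364 = 449/27 - 3364 = -90379/27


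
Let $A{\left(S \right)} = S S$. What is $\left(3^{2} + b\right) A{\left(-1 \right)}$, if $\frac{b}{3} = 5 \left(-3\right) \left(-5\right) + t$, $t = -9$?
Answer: $207$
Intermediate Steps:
$A{\left(S \right)} = S^{2}$
$b = 198$ ($b = 3 \left(5 \left(-3\right) \left(-5\right) - 9\right) = 3 \left(\left(-15\right) \left(-5\right) - 9\right) = 3 \left(75 - 9\right) = 3 \cdot 66 = 198$)
$\left(3^{2} + b\right) A{\left(-1 \right)} = \left(3^{2} + 198\right) \left(-1\right)^{2} = \left(9 + 198\right) 1 = 207 \cdot 1 = 207$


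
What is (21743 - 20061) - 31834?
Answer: -30152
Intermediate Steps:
(21743 - 20061) - 31834 = 1682 - 31834 = -30152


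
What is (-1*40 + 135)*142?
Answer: 13490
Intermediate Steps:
(-1*40 + 135)*142 = (-40 + 135)*142 = 95*142 = 13490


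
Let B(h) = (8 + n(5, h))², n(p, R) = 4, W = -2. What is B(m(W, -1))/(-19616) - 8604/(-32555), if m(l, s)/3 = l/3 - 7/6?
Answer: 10255509/39912430 ≈ 0.25695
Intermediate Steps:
m(l, s) = -7/2 + l (m(l, s) = 3*(l/3 - 7/6) = 3*(-7/6 + l/3) = -7/2 + l)
B(h) = 144 (B(h) = (8 + 4)² = 12² = 144)
B(m(W, -1))/(-19616) - 8604/(-32555) = 144/(-19616) - 8604/(-32555) = 144*(-1/19616) - 8604*(-1/32555) = -9/1226 + 8604/32555 = 10255509/39912430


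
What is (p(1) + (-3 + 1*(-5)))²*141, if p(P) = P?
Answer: 6909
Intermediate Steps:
(p(1) + (-3 + 1*(-5)))²*141 = (1 + (-3 + 1*(-5)))²*141 = (1 + (-3 - 5))²*141 = (1 - 8)²*141 = (-7)²*141 = 49*141 = 6909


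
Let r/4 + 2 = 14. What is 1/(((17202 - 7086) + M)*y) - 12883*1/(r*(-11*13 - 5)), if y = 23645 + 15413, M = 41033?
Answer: 12868684684495/7096106184384 ≈ 1.8135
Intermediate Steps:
r = 48 (r = -8 + 4*14 = -8 + 56 = 48)
y = 39058
1/(((17202 - 7086) + M)*y) - 12883*1/(r*(-11*13 - 5)) = 1/(((17202 - 7086) + 41033)*39058) - 12883*1/(48*(-11*13 - 5)) = (1/39058)/(10116 + 41033) - 12883*1/(48*(-143 - 5)) = (1/39058)/51149 - 12883/(48*(-148)) = (1/51149)*(1/39058) - 12883/(-7104) = 1/1997777642 - 12883*(-1/7104) = 1/1997777642 + 12883/7104 = 12868684684495/7096106184384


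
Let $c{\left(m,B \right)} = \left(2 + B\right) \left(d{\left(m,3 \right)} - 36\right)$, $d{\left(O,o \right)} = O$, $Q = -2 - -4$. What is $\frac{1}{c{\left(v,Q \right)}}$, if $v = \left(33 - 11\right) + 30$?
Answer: $\frac{1}{64} \approx 0.015625$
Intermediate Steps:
$Q = 2$ ($Q = -2 + 4 = 2$)
$v = 52$ ($v = 22 + 30 = 52$)
$c{\left(m,B \right)} = \left(-36 + m\right) \left(2 + B\right)$ ($c{\left(m,B \right)} = \left(2 + B\right) \left(m - 36\right) = \left(2 + B\right) \left(-36 + m\right) = \left(-36 + m\right) \left(2 + B\right)$)
$\frac{1}{c{\left(v,Q \right)}} = \frac{1}{-72 - 72 + 2 \cdot 52 + 2 \cdot 52} = \frac{1}{-72 - 72 + 104 + 104} = \frac{1}{64}$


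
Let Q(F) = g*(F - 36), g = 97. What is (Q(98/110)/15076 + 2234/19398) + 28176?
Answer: 226596610623787/8042216820 ≈ 28176.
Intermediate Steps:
Q(F) = -3492 + 97*F (Q(F) = 97*(F - 36) = 97*(-36 + F) = -3492 + 97*F)
(Q(98/110)/15076 + 2234/19398) + 28176 = ((-3492 + 97*(98/110))/15076 + 2234/19398) + 28176 = ((-3492 + 97*(98*(1/110)))*(1/15076) + 2234*(1/19398)) + 28176 = ((-3492 + 97*(49/55))*(1/15076) + 1117/9699) + 28176 = ((-3492 + 4753/55)*(1/15076) + 1117/9699) + 28176 = (-187307/55*1/15076 + 1117/9699) + 28176 = (-187307/829180 + 1117/9699) + 28176 = -890496533/8042216820 + 28176 = 226596610623787/8042216820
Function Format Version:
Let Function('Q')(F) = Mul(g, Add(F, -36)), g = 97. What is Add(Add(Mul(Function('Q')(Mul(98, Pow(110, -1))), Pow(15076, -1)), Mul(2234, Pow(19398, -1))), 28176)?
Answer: Rational(226596610623787, 8042216820) ≈ 28176.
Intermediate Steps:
Function('Q')(F) = Add(-3492, Mul(97, F)) (Function('Q')(F) = Mul(97, Add(F, -36)) = Mul(97, Add(-36, F)) = Add(-3492, Mul(97, F)))
Add(Add(Mul(Function('Q')(Mul(98, Pow(110, -1))), Pow(15076, -1)), Mul(2234, Pow(19398, -1))), 28176) = Add(Add(Mul(Add(-3492, Mul(97, Mul(98, Pow(110, -1)))), Pow(15076, -1)), Mul(2234, Pow(19398, -1))), 28176) = Add(Add(Mul(Add(-3492, Mul(97, Mul(98, Rational(1, 110)))), Rational(1, 15076)), Mul(2234, Rational(1, 19398))), 28176) = Add(Add(Mul(Add(-3492, Mul(97, Rational(49, 55))), Rational(1, 15076)), Rational(1117, 9699)), 28176) = Add(Add(Mul(Add(-3492, Rational(4753, 55)), Rational(1, 15076)), Rational(1117, 9699)), 28176) = Add(Add(Mul(Rational(-187307, 55), Rational(1, 15076)), Rational(1117, 9699)), 28176) = Add(Add(Rational(-187307, 829180), Rational(1117, 9699)), 28176) = Add(Rational(-890496533, 8042216820), 28176) = Rational(226596610623787, 8042216820)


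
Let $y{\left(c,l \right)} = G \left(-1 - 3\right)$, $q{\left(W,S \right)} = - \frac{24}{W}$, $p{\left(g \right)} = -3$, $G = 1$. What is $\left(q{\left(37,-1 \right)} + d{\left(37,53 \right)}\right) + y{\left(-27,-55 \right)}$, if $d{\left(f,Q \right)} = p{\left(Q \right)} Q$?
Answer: $- \frac{6055}{37} \approx -163.65$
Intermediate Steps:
$y{\left(c,l \right)} = -4$ ($y{\left(c,l \right)} = 1 \left(-1 - 3\right) = 1 \left(-4\right) = -4$)
$d{\left(f,Q \right)} = - 3 Q$
$\left(q{\left(37,-1 \right)} + d{\left(37,53 \right)}\right) + y{\left(-27,-55 \right)} = \left(- \frac{24}{37} - 159\right) - 4 = - \frac{5907}{37} - 4 = - \frac{6055}{37}$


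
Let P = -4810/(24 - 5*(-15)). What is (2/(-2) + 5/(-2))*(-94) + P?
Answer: 27761/99 ≈ 280.41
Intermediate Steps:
P = -4810/99 (P = -4810/(24 + 75) = -4810/99 ≈ -48.586)
(2/(-2) + 5/(-2))*(-94) + P = (2/(-2) + 5/(-2))*(-94) - 4810/99 = (2*(-½) + 5*(-½))*(-94) - 4810/99 = (-1 - 5/2)*(-94) - 4810/99 = -7/2*(-94) - 4810/99 = 329 - 4810/99 = 27761/99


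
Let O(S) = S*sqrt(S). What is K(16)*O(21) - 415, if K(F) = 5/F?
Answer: -415 + 105*sqrt(21)/16 ≈ -384.93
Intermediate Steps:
O(S) = S**(3/2)
K(16)*O(21) - 415 = (5/16)*21**(3/2) - 415 = (5*(1/16))*(21*sqrt(21)) - 415 = 5*(21*sqrt(21))/16 - 415 = 105*sqrt(21)/16 - 415 = -415 + 105*sqrt(21)/16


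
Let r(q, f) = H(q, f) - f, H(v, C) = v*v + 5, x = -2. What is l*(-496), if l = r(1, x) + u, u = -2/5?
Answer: -18848/5 ≈ -3769.6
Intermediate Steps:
u = -2/5 (u = -2*1/5 = -2/5 ≈ -0.40000)
H(v, C) = 5 + v**2 (H(v, C) = v**2 + 5 = 5 + v**2)
r(q, f) = 5 + q**2 - f (r(q, f) = (5 + q**2) - f = 5 + q**2 - f)
l = 38/5 (l = (5 + 1**2 - 1*(-2)) - 2/5 = (5 + 1 + 2) - 2/5 = 8 - 2/5 = 38/5 ≈ 7.6000)
l*(-496) = (38/5)*(-496) = -18848/5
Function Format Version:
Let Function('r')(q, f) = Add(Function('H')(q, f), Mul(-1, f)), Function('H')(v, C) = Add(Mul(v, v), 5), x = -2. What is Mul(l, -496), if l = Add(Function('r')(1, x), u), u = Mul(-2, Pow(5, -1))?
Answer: Rational(-18848, 5) ≈ -3769.6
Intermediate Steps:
u = Rational(-2, 5) (u = Mul(-2, Rational(1, 5)) = Rational(-2, 5) ≈ -0.40000)
Function('H')(v, C) = Add(5, Pow(v, 2)) (Function('H')(v, C) = Add(Pow(v, 2), 5) = Add(5, Pow(v, 2)))
Function('r')(q, f) = Add(5, Pow(q, 2), Mul(-1, f)) (Function('r')(q, f) = Add(Add(5, Pow(q, 2)), Mul(-1, f)) = Add(5, Pow(q, 2), Mul(-1, f)))
l = Rational(38, 5) (l = Add(Add(5, Pow(1, 2), Mul(-1, -2)), Rational(-2, 5)) = Add(Add(5, 1, 2), Rational(-2, 5)) = Add(8, Rational(-2, 5)) = Rational(38, 5) ≈ 7.6000)
Mul(l, -496) = Mul(Rational(38, 5), -496) = Rational(-18848, 5)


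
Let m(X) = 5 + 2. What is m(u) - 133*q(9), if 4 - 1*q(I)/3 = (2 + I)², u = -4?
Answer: 46690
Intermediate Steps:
q(I) = 12 - 3*(2 + I)²
m(X) = 7
m(u) - 133*q(9) = 7 - 133*(12 - 3*(2 + 9)²) = 7 - 133*(12 - 3*11²) = 7 - 133*(12 - 3*121) = 7 - 133*(12 - 363) = 7 - 133*(-351) = 7 + 46683 = 46690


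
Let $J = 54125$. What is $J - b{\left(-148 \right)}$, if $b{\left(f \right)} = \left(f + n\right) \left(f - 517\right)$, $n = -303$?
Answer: $-245790$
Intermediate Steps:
$b{\left(f \right)} = \left(-517 + f\right) \left(-303 + f\right)$ ($b{\left(f \right)} = \left(f - 303\right) \left(f - 517\right) = \left(-303 + f\right) \left(-517 + f\right) = \left(-517 + f\right) \left(-303 + f\right)$)
$J - b{\left(-148 \right)} = 54125 - \left(156651 + \left(-148\right)^{2} - -121360\right) = 54125 - \left(156651 + 21904 + 121360\right) = 54125 - 299915 = -245790$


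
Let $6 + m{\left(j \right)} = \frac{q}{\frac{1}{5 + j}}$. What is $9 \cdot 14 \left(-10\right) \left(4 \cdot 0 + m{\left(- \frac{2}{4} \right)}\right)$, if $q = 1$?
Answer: $1890$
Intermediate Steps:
$m{\left(j \right)} = -1 + j$ ($m{\left(j \right)} = -6 + 1 \frac{1}{\frac{1}{5 + j}} = -6 + 1 \left(5 + j\right) = -6 + \left(5 + j\right) = -1 + j$)
$9 \cdot 14 \left(-10\right) \left(4 \cdot 0 + m{\left(- \frac{2}{4} \right)}\right) = 9 \cdot 14 \left(-10\right) \left(4 \cdot 0 - \left(1 + \frac{2}{4}\right)\right) = 126 \left(-10\right) \left(0 - \frac{3}{2}\right) = - 1260 \left(0 - \frac{3}{2}\right) = \left(-1260\right) \left(- \frac{3}{2}\right) = 1890$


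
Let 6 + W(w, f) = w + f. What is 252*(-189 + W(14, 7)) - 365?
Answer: -44213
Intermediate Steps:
W(w, f) = -6 + f + w (W(w, f) = -6 + (w + f) = -6 + (f + w) = -6 + f + w)
252*(-189 + W(14, 7)) - 365 = 252*(-189 + (-6 + 7 + 14)) - 365 = 252*(-189 + 15) - 365 = 252*(-174) - 365 = -43848 - 365 = -44213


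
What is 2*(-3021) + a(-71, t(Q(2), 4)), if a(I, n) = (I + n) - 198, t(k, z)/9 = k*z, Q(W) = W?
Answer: -6239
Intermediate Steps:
t(k, z) = 9*k*z (t(k, z) = 9*(k*z) = 9*k*z)
a(I, n) = -198 + I + n
2*(-3021) + a(-71, t(Q(2), 4)) = 2*(-3021) + (-198 - 71 + 9*2*4) = -6042 + (-198 - 71 + 72) = -6042 - 197 = -6239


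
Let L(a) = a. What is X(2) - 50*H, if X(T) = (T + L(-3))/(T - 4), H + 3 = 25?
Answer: -2199/2 ≈ -1099.5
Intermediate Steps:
H = 22 (H = -3 + 25 = 22)
X(T) = (-3 + T)/(-4 + T) (X(T) = (T - 3)/(T - 4) = (-3 + T)/(-4 + T))
X(2) - 50*H = (-3 + 2)/(-4 + 2) - 50*22 = -1/(-2) - 1100 = -½*(-1) - 1100 = ½ - 1100 = -2199/2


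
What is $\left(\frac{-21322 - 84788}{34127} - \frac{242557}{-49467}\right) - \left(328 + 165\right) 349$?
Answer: $- \frac{290456769486244}{1688160309} \approx -1.7206 \cdot 10^{5}$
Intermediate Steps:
$\left(\frac{-21322 - 84788}{34127} - \frac{242557}{-49467}\right) - \left(328 + 165\right) 349 = \left(\left(-106110\right) \frac{1}{34127} - - \frac{242557}{49467}\right) - 493 \cdot 349 = \left(- \frac{106110}{34127} + \frac{242557}{49467}\right) - 172057 = \frac{3028799369}{1688160309} - 172057 = - \frac{290456769486244}{1688160309}$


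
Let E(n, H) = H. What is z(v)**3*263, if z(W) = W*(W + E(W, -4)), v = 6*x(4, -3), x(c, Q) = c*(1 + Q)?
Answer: 4089681543168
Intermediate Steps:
v = -48 (v = 6*(4*(1 - 3)) = 6*(4*(-2)) = 6*(-8) = -48)
z(W) = W*(-4 + W) (z(W) = W*(W - 4) = W*(-4 + W))
z(v)**3*263 = (-48*(-4 - 48))**3*263 = (-48*(-52))**3*263 = 2496**3*263 = 15550119936*263 = 4089681543168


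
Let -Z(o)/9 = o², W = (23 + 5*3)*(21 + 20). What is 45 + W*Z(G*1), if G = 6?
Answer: -504747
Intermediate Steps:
W = 1558 (W = (23 + 15)*41 = 38*41 = 1558)
Z(o) = -9*o²
45 + W*Z(G*1) = 45 + 1558*(-9*(6*1)²) = 45 + 1558*(-9*6²) = 45 + 1558*(-9*36) = 45 + 1558*(-324) = 45 - 504792 = -504747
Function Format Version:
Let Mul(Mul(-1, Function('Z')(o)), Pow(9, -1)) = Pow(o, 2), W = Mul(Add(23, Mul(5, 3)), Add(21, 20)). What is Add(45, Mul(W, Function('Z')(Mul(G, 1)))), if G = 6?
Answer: -504747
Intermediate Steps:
W = 1558 (W = Mul(Add(23, 15), 41) = Mul(38, 41) = 1558)
Function('Z')(o) = Mul(-9, Pow(o, 2))
Add(45, Mul(W, Function('Z')(Mul(G, 1)))) = Add(45, Mul(1558, Mul(-9, Pow(Mul(6, 1), 2)))) = Add(45, Mul(1558, Mul(-9, Pow(6, 2)))) = Add(45, Mul(1558, Mul(-9, 36))) = Add(45, Mul(1558, -324)) = Add(45, -504792) = -504747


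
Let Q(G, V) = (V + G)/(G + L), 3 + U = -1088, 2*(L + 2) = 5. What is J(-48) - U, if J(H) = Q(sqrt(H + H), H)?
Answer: (-995*I + 8736*sqrt(6))/(-I + 8*sqrt(6)) ≈ 1091.7 + 4.9372*I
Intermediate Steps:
L = 1/2 (L = -2 + (1/2)*5 = -2 + 5/2 = 1/2 ≈ 0.50000)
U = -1091 (U = -3 - 1088 = -1091)
Q(G, V) = (G + V)/(1/2 + G) (Q(G, V) = (V + G)/(G + 1/2) = (G + V)/(1/2 + G))
J(H) = 2*(H + sqrt(2)*sqrt(H))/(1 + 2*sqrt(2)*sqrt(H)) (J(H) = 2*(sqrt(H + H) + H)/(1 + 2*sqrt(H + H)) = 2*(sqrt(2*H) + H)/(1 + 2*sqrt(2*H)) = 2*(sqrt(2)*sqrt(H) + H)/(1 + 2*(sqrt(2)*sqrt(H))) = 2*(H + sqrt(2)*sqrt(H))/(1 + 2*sqrt(2)*sqrt(H)))
J(-48) - U = 2*(-48 + sqrt(2)*sqrt(-48))/(1 + 2*sqrt(2)*sqrt(-48)) - 1*(-1091) = 2*(-48 + sqrt(2)*(4*I*sqrt(3)))/(1 + 2*sqrt(2)*(4*I*sqrt(3))) + 1091 = 2*(-48 + 4*I*sqrt(6))/(1 + 8*I*sqrt(6)) + 1091 = 1091 + 2*(-48 + 4*I*sqrt(6))/(1 + 8*I*sqrt(6))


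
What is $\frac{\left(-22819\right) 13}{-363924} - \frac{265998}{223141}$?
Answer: $- \frac{30608947925}{81206365284} \approx -0.37693$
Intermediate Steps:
$\frac{\left(-22819\right) 13}{-363924} - \frac{265998}{223141} = \left(-296647\right) \left(- \frac{1}{363924}\right) - \frac{265998}{223141} = \frac{296647}{363924} - \frac{265998}{223141} = - \frac{30608947925}{81206365284}$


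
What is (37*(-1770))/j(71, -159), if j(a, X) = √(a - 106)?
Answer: 13098*I*√35/7 ≈ 11070.0*I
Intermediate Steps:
j(a, X) = √(-106 + a)
(37*(-1770))/j(71, -159) = (37*(-1770))/(√(-106 + 71)) = -65490*(-I*√35/35) = -(-13098)*I*√35/7 = 13098*I*√35/7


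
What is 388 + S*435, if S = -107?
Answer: -46157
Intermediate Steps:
388 + S*435 = 388 - 107*435 = 388 - 46545 = -46157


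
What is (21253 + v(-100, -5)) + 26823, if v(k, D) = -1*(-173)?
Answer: 48249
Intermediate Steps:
v(k, D) = 173
(21253 + v(-100, -5)) + 26823 = (21253 + 173) + 26823 = 21426 + 26823 = 48249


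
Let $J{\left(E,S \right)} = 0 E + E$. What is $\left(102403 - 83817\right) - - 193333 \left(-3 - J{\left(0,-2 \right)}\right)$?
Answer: $-561413$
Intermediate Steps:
$J{\left(E,S \right)} = E$ ($J{\left(E,S \right)} = 0 + E = E$)
$\left(102403 - 83817\right) - - 193333 \left(-3 - J{\left(0,-2 \right)}\right) = \left(102403 - 83817\right) - - 193333 \left(-3 - 0\right) = 18586 - - 193333 \left(-3 + 0\right) = 18586 - \left(-193333\right) \left(-3\right) = 18586 - 579999 = -561413$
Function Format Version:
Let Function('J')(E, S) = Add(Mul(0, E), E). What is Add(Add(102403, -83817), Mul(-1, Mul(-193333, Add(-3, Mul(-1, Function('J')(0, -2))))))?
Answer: -561413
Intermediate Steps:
Function('J')(E, S) = E (Function('J')(E, S) = Add(0, E) = E)
Add(Add(102403, -83817), Mul(-1, Mul(-193333, Add(-3, Mul(-1, Function('J')(0, -2)))))) = Add(Add(102403, -83817), Mul(-1, Mul(-193333, Add(-3, Mul(-1, 0))))) = Add(18586, Mul(-1, Mul(-193333, Add(-3, 0)))) = Add(18586, Mul(-1, Mul(-193333, -3))) = Add(18586, Mul(-1, 579999)) = Add(18586, -579999) = -561413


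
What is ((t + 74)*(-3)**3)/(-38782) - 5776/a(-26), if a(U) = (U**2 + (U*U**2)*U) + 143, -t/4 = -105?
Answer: 2941032439/8877102845 ≈ 0.33131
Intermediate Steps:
t = 420 (t = -4*(-105) = 420)
a(U) = 143 + U**2 + U**4 (a(U) = (U**2 + U**3*U) + 143 = (U**2 + U**4) + 143 = 143 + U**2 + U**4)
((t + 74)*(-3)**3)/(-38782) - 5776/a(-26) = ((420 + 74)*(-3)**3)/(-38782) - 5776/(143 + (-26)**2 + (-26)**4) = (494*(-27))*(-1/38782) - 5776/(143 + 676 + 456976) = -13338*(-1/38782) - 5776/457795 = 6669/19391 - 5776*1/457795 = 6669/19391 - 5776/457795 = 2941032439/8877102845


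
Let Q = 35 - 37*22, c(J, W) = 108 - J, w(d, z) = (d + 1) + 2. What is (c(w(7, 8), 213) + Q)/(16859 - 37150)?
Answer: 681/20291 ≈ 0.033562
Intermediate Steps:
w(d, z) = 3 + d (w(d, z) = (1 + d) + 2 = 3 + d)
Q = -779 (Q = 35 - 814 = -779)
(c(w(7, 8), 213) + Q)/(16859 - 37150) = ((108 - (3 + 7)) - 779)/(16859 - 37150) = ((108 - 1*10) - 779)/(-20291) = ((108 - 10) - 779)*(-1/20291) = (98 - 779)*(-1/20291) = -681*(-1/20291) = 681/20291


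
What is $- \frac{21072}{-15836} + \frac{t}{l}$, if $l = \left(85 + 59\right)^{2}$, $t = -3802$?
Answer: $\frac{47092565}{41046912} \approx 1.1473$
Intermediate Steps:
$l = 20736$ ($l = 144^{2} = 20736$)
$- \frac{21072}{-15836} + \frac{t}{l} = - \frac{21072}{-15836} - \frac{3802}{20736} = \left(-21072\right) \left(- \frac{1}{15836}\right) - \frac{1901}{10368} = \frac{5268}{3959} - \frac{1901}{10368} = \frac{47092565}{41046912}$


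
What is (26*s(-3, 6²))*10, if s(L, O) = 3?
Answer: 780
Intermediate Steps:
(26*s(-3, 6²))*10 = (26*3)*10 = 78*10 = 780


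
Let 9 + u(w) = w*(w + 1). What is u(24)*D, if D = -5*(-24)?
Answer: 70920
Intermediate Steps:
u(w) = -9 + w*(1 + w) (u(w) = -9 + w*(w + 1) = -9 + w*(1 + w))
D = 120
u(24)*D = (-9 + 24 + 24**2)*120 = (-9 + 24 + 576)*120 = 591*120 = 70920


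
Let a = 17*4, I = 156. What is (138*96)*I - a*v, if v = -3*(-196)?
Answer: 2026704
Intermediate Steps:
v = 588
a = 68
(138*96)*I - a*v = (138*96)*156 - 68*588 = 13248*156 - 1*39984 = 2066688 - 39984 = 2026704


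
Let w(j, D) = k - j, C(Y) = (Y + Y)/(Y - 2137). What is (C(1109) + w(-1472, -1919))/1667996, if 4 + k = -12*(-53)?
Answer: 1080347/857349944 ≈ 0.0012601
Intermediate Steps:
C(Y) = 2*Y/(-2137 + Y) (C(Y) = (2*Y)/(-2137 + Y) = 2*Y/(-2137 + Y))
k = 632 (k = -4 - 12*(-53) = -4 + 636 = 632)
w(j, D) = 632 - j
(C(1109) + w(-1472, -1919))/1667996 = (2*1109/(-2137 + 1109) + (632 - 1*(-1472)))/1667996 = (2*1109/(-1028) + (632 + 1472))*(1/1667996) = (2*1109*(-1/1028) + 2104)*(1/1667996) = (-1109/514 + 2104)*(1/1667996) = (1080347/514)*(1/1667996) = 1080347/857349944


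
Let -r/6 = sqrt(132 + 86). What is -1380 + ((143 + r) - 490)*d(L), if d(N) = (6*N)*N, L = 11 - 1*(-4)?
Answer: -469830 - 8100*sqrt(218) ≈ -5.8943e+5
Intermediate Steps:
r = -6*sqrt(218) (r = -6*sqrt(132 + 86) = -6*sqrt(218) ≈ -88.589)
L = 15 (L = 11 + 4 = 15)
d(N) = 6*N**2
-1380 + ((143 + r) - 490)*d(L) = -1380 + ((143 - 6*sqrt(218)) - 490)*(6*15**2) = -1380 + (-347 - 6*sqrt(218))*(6*225) = -1380 + (-347 - 6*sqrt(218))*1350 = -1380 + (-468450 - 8100*sqrt(218)) = -469830 - 8100*sqrt(218)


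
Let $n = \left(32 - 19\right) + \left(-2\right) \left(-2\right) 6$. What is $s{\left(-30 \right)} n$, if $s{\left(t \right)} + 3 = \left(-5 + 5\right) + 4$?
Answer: $37$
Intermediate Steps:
$s{\left(t \right)} = 1$ ($s{\left(t \right)} = -3 + \left(\left(-5 + 5\right) + 4\right) = -3 + \left(0 + 4\right) = -3 + 4 = 1$)
$n = 37$ ($n = 13 + 4 \cdot 6 = 13 + 24 = 37$)
$s{\left(-30 \right)} n = 1 \cdot 37 = 37$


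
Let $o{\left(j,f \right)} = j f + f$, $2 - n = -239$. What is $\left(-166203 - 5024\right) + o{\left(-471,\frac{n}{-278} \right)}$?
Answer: $- \frac{23743918}{139} \approx -1.7082 \cdot 10^{5}$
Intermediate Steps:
$n = 241$ ($n = 2 - -239 = 2 + 239 = 241$)
$o{\left(j,f \right)} = f + f j$ ($o{\left(j,f \right)} = f j + f = f + f j$)
$\left(-166203 - 5024\right) + o{\left(-471,\frac{n}{-278} \right)} = \left(-166203 - 5024\right) + \frac{241}{-278} \left(1 - 471\right) = -171227 + 241 \left(- \frac{1}{278}\right) \left(-470\right) = -171227 - - \frac{56635}{139} = -171227 + \frac{56635}{139} = - \frac{23743918}{139}$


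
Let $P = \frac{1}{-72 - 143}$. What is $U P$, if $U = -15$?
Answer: $\frac{3}{43} \approx 0.069767$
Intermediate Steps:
$P = - \frac{1}{215}$ ($P = \frac{1}{-215} = - \frac{1}{215} \approx -0.0046512$)
$U P = \left(-15\right) \left(- \frac{1}{215}\right) = \frac{3}{43}$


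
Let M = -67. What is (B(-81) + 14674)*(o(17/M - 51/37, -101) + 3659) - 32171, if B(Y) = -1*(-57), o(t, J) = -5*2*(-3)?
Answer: 54310488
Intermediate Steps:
o(t, J) = 30 (o(t, J) = -10*(-3) = 30)
B(Y) = 57
(B(-81) + 14674)*(o(17/M - 51/37, -101) + 3659) - 32171 = (57 + 14674)*(30 + 3659) - 32171 = 14731*3689 - 32171 = 54342659 - 32171 = 54310488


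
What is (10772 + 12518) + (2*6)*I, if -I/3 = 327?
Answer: 11518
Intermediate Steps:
I = -981 (I = -3*327 = -981)
(10772 + 12518) + (2*6)*I = (10772 + 12518) + (2*6)*(-981) = 23290 + 12*(-981) = 23290 - 11772 = 11518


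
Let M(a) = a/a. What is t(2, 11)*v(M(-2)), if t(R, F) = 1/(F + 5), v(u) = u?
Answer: 1/16 ≈ 0.062500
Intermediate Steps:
M(a) = 1
t(R, F) = 1/(5 + F)
t(2, 11)*v(M(-2)) = 1/(5 + 11) = 1/16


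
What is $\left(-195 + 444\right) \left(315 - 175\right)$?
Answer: $34860$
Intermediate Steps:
$\left(-195 + 444\right) \left(315 - 175\right) = 249 \left(315 - 175\right) = 249 \cdot 140 = 34860$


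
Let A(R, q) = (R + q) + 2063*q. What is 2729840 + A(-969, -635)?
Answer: 1418231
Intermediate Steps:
A(R, q) = R + 2064*q
2729840 + A(-969, -635) = 2729840 + (-969 + 2064*(-635)) = 2729840 + (-969 - 1310640) = 2729840 - 1311609 = 1418231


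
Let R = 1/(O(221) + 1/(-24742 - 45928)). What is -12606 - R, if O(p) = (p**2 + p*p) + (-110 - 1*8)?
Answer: -86916452433344/6894847879 ≈ -12606.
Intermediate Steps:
O(p) = -118 + 2*p**2 (O(p) = (p**2 + p**2) + (-110 - 8) = 2*p**2 - 118 = -118 + 2*p**2)
R = 70670/6894847879 (R = 1/((-118 + 2*221**2) + 1/(-24742 - 45928)) = 1/((-118 + 2*48841) + 1/(-70670)) = 1/((-118 + 97682) - 1/70670) = 1/(97564 - 1/70670) = 1/(6894847879/70670) = 70670/6894847879 ≈ 1.0250e-5)
-12606 - R = -12606 - 1*70670/6894847879 = -12606 - 70670/6894847879 = -86916452433344/6894847879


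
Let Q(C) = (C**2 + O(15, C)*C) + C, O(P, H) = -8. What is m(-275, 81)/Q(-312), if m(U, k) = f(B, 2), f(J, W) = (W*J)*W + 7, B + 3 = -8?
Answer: -37/99528 ≈ -0.00037175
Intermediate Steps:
B = -11 (B = -3 - 8 = -11)
f(J, W) = 7 + J*W**2 (f(J, W) = (J*W)*W + 7 = J*W**2 + 7 = 7 + J*W**2)
m(U, k) = -37 (m(U, k) = 7 - 11*2**2 = 7 - 11*4 = 7 - 44 = -37)
Q(C) = C**2 - 7*C (Q(C) = (C**2 - 8*C) + C = C**2 - 7*C)
m(-275, 81)/Q(-312) = -37*(-1/(312*(-7 - 312))) = -37/((-312*(-319))) = -37/99528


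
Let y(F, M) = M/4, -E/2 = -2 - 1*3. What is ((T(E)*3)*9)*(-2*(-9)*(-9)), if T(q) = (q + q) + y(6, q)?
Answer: -98415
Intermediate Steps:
E = 10 (E = -2*(-2 - 1*3) = -2*(-2 - 3) = -2*(-5) = 10)
y(F, M) = M/4 (y(F, M) = M*(¼) = M/4)
T(q) = 9*q/4 (T(q) = (q + q) + q/4 = 2*q + q/4 = 9*q/4)
((T(E)*3)*9)*(-2*(-9)*(-9)) = ((((9/4)*10)*3)*9)*(-2*(-9)*(-9)) = (((45/2)*3)*9)*(18*(-9)) = ((135/2)*9)*(-162) = (1215/2)*(-162) = -98415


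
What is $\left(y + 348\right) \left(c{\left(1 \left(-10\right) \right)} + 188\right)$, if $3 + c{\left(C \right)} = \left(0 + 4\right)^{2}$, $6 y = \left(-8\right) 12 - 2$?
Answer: $66665$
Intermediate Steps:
$y = - \frac{49}{3}$ ($y = \frac{\left(-8\right) 12 - 2}{6} = \frac{-96 - 2}{6} = \frac{1}{6} \left(-98\right) = - \frac{49}{3} \approx -16.333$)
$c{\left(C \right)} = 13$ ($c{\left(C \right)} = -3 + \left(0 + 4\right)^{2} = -3 + 4^{2} = -3 + 16 = 13$)
$\left(y + 348\right) \left(c{\left(1 \left(-10\right) \right)} + 188\right) = \left(- \frac{49}{3} + 348\right) \left(13 + 188\right) = \frac{995}{3} \cdot 201 = 66665$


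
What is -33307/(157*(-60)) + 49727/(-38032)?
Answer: 199575871/89565360 ≈ 2.2283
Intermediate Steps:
-33307/(157*(-60)) + 49727/(-38032) = -33307/(-9420) + 49727*(-1/38032) = -33307*(-1/9420) - 49727/38032 = 33307/9420 - 49727/38032 = 199575871/89565360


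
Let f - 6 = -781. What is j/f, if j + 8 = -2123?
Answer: 2131/775 ≈ 2.7497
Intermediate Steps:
j = -2131 (j = -8 - 2123 = -2131)
f = -775 (f = 6 - 781 = -775)
j/f = -2131/(-775) = -2131*(-1/775) = 2131/775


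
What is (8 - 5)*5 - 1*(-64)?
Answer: 79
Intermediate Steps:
(8 - 5)*5 - 1*(-64) = 3*5 + 64 = 15 + 64 = 79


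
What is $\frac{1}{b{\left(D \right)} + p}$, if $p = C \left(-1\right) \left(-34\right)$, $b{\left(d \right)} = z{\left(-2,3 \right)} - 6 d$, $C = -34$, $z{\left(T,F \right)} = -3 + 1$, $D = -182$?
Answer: $- \frac{1}{66} \approx -0.015152$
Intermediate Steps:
$z{\left(T,F \right)} = -2$
$b{\left(d \right)} = -2 - 6 d$
$p = -1156$ ($p = \left(-34\right) \left(-1\right) \left(-34\right) = 34 \left(-34\right) = -1156$)
$\frac{1}{b{\left(D \right)} + p} = \frac{1}{\left(-2 - -1092\right) - 1156} = \frac{1}{\left(-2 + 1092\right) - 1156} = \frac{1}{1090 - 1156} = \frac{1}{-66} = - \frac{1}{66}$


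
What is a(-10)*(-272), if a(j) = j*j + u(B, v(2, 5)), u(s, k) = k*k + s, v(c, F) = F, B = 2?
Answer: -34544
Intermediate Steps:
u(s, k) = s + k**2 (u(s, k) = k**2 + s = s + k**2)
a(j) = 27 + j**2 (a(j) = j*j + (2 + 5**2) = j**2 + (2 + 25) = j**2 + 27 = 27 + j**2)
a(-10)*(-272) = (27 + (-10)**2)*(-272) = (27 + 100)*(-272) = 127*(-272) = -34544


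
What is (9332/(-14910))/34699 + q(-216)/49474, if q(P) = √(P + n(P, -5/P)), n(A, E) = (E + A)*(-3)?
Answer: -4666/258681045 + √62198/593688 ≈ 0.00040204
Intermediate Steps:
n(A, E) = -3*A - 3*E (n(A, E) = (A + E)*(-3) = -3*A - 3*E)
q(P) = √(-2*P + 15/P) (q(P) = √(P + (-3*P - (-15)/P)) = √(P + (-3*P + 15/P)) = √(-2*P + 15/P))
(9332/(-14910))/34699 + q(-216)/49474 = (9332/(-14910))/34699 + √(-2*(-216) + 15/(-216))/49474 = (9332*(-1/14910))*(1/34699) + √(432 + 15*(-1/216))*(1/49474) = -4666/7455*1/34699 + √(432 - 5/72)*(1/49474) = -4666/258681045 + √(31099/72)*(1/49474) = -4666/258681045 + (√62198/12)*(1/49474) = -4666/258681045 + √62198/593688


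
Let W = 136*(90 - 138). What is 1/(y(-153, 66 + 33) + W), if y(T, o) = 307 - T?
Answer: -1/6068 ≈ -0.00016480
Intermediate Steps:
W = -6528 (W = 136*(-48) = -6528)
1/(y(-153, 66 + 33) + W) = 1/((307 - 1*(-153)) - 6528) = 1/((307 + 153) - 6528) = 1/(460 - 6528) = 1/(-6068) = -1/6068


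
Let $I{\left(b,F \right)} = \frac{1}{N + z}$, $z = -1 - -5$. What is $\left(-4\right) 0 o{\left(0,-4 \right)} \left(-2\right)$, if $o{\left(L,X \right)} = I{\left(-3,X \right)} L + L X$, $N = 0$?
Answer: $0$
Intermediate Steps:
$z = 4$ ($z = -1 + 5 = 4$)
$I{\left(b,F \right)} = \frac{1}{4}$ ($I{\left(b,F \right)} = \frac{1}{0 + 4} = \frac{1}{4}$)
$o{\left(L,X \right)} = \frac{L}{4} + L X$
$\left(-4\right) 0 o{\left(0,-4 \right)} \left(-2\right) = \left(-4\right) 0 \cdot 0 \left(\frac{1}{4} - 4\right) \left(-2\right) = 0 \cdot 0 \left(- \frac{15}{4}\right) \left(-2\right) = 0 \cdot 0 \left(-2\right) = 0 \left(-2\right) = 0$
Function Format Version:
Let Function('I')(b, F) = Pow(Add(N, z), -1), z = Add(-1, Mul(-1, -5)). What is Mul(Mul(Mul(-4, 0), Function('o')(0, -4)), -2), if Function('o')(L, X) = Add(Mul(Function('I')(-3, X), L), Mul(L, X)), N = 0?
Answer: 0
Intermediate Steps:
z = 4 (z = Add(-1, 5) = 4)
Function('I')(b, F) = Rational(1, 4) (Function('I')(b, F) = Pow(Add(0, 4), -1) = Pow(4, -1) = Rational(1, 4))
Function('o')(L, X) = Add(Mul(Rational(1, 4), L), Mul(L, X))
Mul(Mul(Mul(-4, 0), Function('o')(0, -4)), -2) = Mul(Mul(Mul(-4, 0), Mul(0, Add(Rational(1, 4), -4))), -2) = Mul(Mul(0, Mul(0, Rational(-15, 4))), -2) = Mul(Mul(0, 0), -2) = Mul(0, -2) = 0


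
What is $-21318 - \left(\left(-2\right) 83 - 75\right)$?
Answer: $-21077$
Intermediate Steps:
$-21318 - \left(\left(-2\right) 83 - 75\right) = -21318 - \left(-166 - 75\right) = -21318 - -241 = -21318 + 241 = -21077$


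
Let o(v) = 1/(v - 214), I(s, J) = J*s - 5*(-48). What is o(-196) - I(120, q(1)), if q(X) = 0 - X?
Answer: -49201/410 ≈ -120.00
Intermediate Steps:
q(X) = -X
I(s, J) = 240 + J*s (I(s, J) = J*s + 240 = 240 + J*s)
o(v) = 1/(-214 + v)
o(-196) - I(120, q(1)) = 1/(-214 - 196) - (240 - 1*1*120) = 1/(-410) - (240 - 1*120) = -1/410 - (240 - 120) = -1/410 - 1*120 = -1/410 - 120 = -49201/410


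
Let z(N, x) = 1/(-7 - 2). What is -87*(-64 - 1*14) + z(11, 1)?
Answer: 61073/9 ≈ 6785.9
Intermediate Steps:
z(N, x) = -⅑ (z(N, x) = 1/(-9) = -⅑)
-87*(-64 - 1*14) + z(11, 1) = -87*(-64 - 1*14) - ⅑ = -87*(-64 - 14) - ⅑ = -87*(-78) - ⅑ = 6786 - ⅑ = 61073/9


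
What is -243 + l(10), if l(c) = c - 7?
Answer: -240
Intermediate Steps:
l(c) = -7 + c
-243 + l(10) = -243 + (-7 + 10) = -243 + 3 = -240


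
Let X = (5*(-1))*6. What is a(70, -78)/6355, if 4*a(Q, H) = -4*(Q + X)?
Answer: -8/1271 ≈ -0.0062943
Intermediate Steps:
X = -30 (X = -5*6 = -30)
a(Q, H) = 30 - Q (a(Q, H) = (-4*(Q - 30))/4 = (-4*(-30 + Q))/4 = (120 - 4*Q)/4 = 30 - Q)
a(70, -78)/6355 = (30 - 1*70)/6355 = (30 - 70)*(1/6355) = -40*1/6355 = -8/1271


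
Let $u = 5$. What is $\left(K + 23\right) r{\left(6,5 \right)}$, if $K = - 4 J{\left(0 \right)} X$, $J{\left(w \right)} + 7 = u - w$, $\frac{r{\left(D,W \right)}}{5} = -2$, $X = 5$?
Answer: $-630$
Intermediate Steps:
$r{\left(D,W \right)} = -10$ ($r{\left(D,W \right)} = 5 \left(-2\right) = -10$)
$J{\left(w \right)} = -2 - w$ ($J{\left(w \right)} = -7 - \left(-5 + w\right) = -2 - w$)
$K = 40$ ($K = - 4 \left(-2 - 0\right) 5 = - 4 \left(-2 + 0\right) 5 = \left(-4\right) \left(-2\right) 5 = 8 \cdot 5 = 40$)
$\left(K + 23\right) r{\left(6,5 \right)} = \left(40 + 23\right) \left(-10\right) = 63 \left(-10\right) = -630$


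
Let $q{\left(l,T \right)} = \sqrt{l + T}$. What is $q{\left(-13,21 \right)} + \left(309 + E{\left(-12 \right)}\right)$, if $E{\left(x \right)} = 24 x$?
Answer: $21 + 2 \sqrt{2} \approx 23.828$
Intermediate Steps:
$q{\left(l,T \right)} = \sqrt{T + l}$
$q{\left(-13,21 \right)} + \left(309 + E{\left(-12 \right)}\right) = \sqrt{21 - 13} + \left(309 + 24 \left(-12\right)\right) = \sqrt{8} + \left(309 - 288\right) = 2 \sqrt{2} + 21 = 21 + 2 \sqrt{2}$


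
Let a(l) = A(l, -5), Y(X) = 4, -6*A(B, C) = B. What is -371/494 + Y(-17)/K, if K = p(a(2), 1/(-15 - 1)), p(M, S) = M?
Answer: -6299/494 ≈ -12.751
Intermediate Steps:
A(B, C) = -B/6
a(l) = -l/6
K = -⅓ (K = -⅙*2 = -⅓ ≈ -0.33333)
-371/494 + Y(-17)/K = -371/494 + 4/(-⅓) = -371*1/494 + 4*(-3) = -371/494 - 12 = -6299/494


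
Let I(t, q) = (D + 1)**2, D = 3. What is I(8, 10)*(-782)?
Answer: -12512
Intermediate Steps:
I(t, q) = 16 (I(t, q) = (3 + 1)**2 = 4**2 = 16)
I(8, 10)*(-782) = 16*(-782) = -12512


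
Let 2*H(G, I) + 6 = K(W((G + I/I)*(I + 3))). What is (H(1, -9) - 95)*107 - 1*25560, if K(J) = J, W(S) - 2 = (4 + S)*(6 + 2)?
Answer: -39363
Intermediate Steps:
W(S) = 34 + 8*S (W(S) = 2 + (4 + S)*(6 + 2) = 2 + (4 + S)*8 = 2 + (32 + 8*S) = 34 + 8*S)
H(G, I) = 14 + 4*(1 + G)*(3 + I) (H(G, I) = -3 + (34 + 8*((G + I/I)*(I + 3)))/2 = -3 + (34 + 8*((G + 1)*(3 + I)))/2 = -3 + (34 + 8*((1 + G)*(3 + I)))/2 = -3 + (34 + 8*(1 + G)*(3 + I))/2 = -3 + (17 + 4*(1 + G)*(3 + I)) = 14 + 4*(1 + G)*(3 + I))
(H(1, -9) - 95)*107 - 1*25560 = ((26 + 4*(-9) + 12*1 + 4*1*(-9)) - 95)*107 - 1*25560 = ((26 - 36 + 12 - 36) - 95)*107 - 25560 = (-34 - 95)*107 - 25560 = -129*107 - 25560 = -13803 - 25560 = -39363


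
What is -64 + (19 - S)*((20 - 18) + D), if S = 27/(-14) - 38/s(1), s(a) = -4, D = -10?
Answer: -1088/7 ≈ -155.43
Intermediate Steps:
S = 53/7 (S = 27/(-14) - 38/(-4) = 27*(-1/14) - 38*(-¼) = -27/14 + 19/2 = 53/7 ≈ 7.5714)
-64 + (19 - S)*((20 - 18) + D) = -64 + (19 - 1*53/7)*((20 - 18) - 10) = -64 + (19 - 53/7)*(2 - 10) = -64 + (80/7)*(-8) = -64 - 640/7 = -1088/7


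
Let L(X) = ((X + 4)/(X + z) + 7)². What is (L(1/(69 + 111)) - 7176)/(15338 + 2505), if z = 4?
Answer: -1016/2549 ≈ -0.39859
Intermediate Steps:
L(X) = 64 (L(X) = ((X + 4)/(X + 4) + 7)² = ((4 + X)/(4 + X) + 7)² = (1 + 7)² = 8² = 64)
(L(1/(69 + 111)) - 7176)/(15338 + 2505) = (64 - 7176)/(15338 + 2505) = -7112/17843 = -7112*1/17843 = -1016/2549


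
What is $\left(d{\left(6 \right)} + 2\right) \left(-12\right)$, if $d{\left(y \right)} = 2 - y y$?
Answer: $384$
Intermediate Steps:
$d{\left(y \right)} = 2 - y^{2}$
$\left(d{\left(6 \right)} + 2\right) \left(-12\right) = \left(\left(2 - 6^{2}\right) + 2\right) \left(-12\right) = \left(\left(2 - 36\right) + 2\right) \left(-12\right) = \left(-34 + 2\right) \left(-12\right) = \left(-32\right) \left(-12\right) = 384$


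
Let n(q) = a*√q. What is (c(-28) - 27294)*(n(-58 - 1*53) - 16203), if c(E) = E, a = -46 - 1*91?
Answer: 442698366 + 3743114*I*√111 ≈ 4.427e+8 + 3.9436e+7*I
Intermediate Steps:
a = -137 (a = -46 - 91 = -137)
n(q) = -137*√q
(c(-28) - 27294)*(n(-58 - 1*53) - 16203) = (-28 - 27294)*(-137*√(-58 - 1*53) - 16203) = -27322*(-137*√(-58 - 53) - 16203) = -27322*(-137*I*√111 - 16203) = -27322*(-16203 - 137*I*√111) = 442698366 + 3743114*I*√111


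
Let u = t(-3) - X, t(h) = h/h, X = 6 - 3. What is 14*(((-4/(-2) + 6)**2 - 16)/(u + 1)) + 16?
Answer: -656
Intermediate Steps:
X = 3
t(h) = 1
u = -2 (u = 1 - 1*3 = 1 - 3 = -2)
14*(((-4/(-2) + 6)**2 - 16)/(u + 1)) + 16 = 14*(((-4/(-2) + 6)**2 - 16)/(-2 + 1)) + 16 = 14*(((-4*(-1/2) + 6)**2 - 16)/(-1)) + 16 = 14*(((2 + 6)**2 - 16)*(-1)) + 16 = 14*((8**2 - 16)*(-1)) + 16 = 14*((64 - 16)*(-1)) + 16 = 14*(48*(-1)) + 16 = 14*(-48) + 16 = -672 + 16 = -656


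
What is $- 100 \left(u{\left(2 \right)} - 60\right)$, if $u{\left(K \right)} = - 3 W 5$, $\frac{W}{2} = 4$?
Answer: $18000$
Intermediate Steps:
$W = 8$ ($W = 2 \cdot 4 = 8$)
$u{\left(K \right)} = -120$ ($u{\left(K \right)} = \left(-3\right) 8 \cdot 5 = \left(-24\right) 5 = -120$)
$- 100 \left(u{\left(2 \right)} - 60\right) = - 100 \left(-120 - 60\right) = \left(-100\right) \left(-180\right) = 18000$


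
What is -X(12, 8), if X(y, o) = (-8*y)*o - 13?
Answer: 781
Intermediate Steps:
X(y, o) = -13 - 8*o*y (X(y, o) = -8*o*y - 13 = -13 - 8*o*y)
-X(12, 8) = -(-13 - 8*8*12) = -(-13 - 768) = -1*(-781) = 781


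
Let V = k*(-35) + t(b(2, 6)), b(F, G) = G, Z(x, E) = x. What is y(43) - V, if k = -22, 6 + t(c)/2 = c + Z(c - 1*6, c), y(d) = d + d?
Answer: -684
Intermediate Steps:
y(d) = 2*d
t(c) = -24 + 4*c (t(c) = -12 + 2*(c + (c - 1*6)) = -12 + 2*(c + (c - 6)) = -12 + 2*(c + (-6 + c)) = -12 + 2*(-6 + 2*c) = -12 + (-12 + 4*c) = -24 + 4*c)
V = 770 (V = -22*(-35) + (-24 + 4*6) = 770 + (-24 + 24) = 770 + 0 = 770)
y(43) - V = 2*43 - 1*770 = 86 - 770 = -684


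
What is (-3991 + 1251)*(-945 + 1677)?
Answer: -2005680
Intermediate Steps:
(-3991 + 1251)*(-945 + 1677) = -2740*732 = -2005680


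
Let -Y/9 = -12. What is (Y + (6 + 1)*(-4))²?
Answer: 6400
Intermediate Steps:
Y = 108 (Y = -9*(-12) = 108)
(Y + (6 + 1)*(-4))² = (108 + (6 + 1)*(-4))² = (108 + 7*(-4))² = (108 - 28)² = 80² = 6400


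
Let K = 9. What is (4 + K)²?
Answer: 169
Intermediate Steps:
(4 + K)² = (4 + 9)² = 13² = 169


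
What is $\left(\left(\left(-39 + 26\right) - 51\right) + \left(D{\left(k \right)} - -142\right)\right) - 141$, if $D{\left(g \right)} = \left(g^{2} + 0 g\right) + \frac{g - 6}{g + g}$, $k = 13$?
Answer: $\frac{2763}{26} \approx 106.27$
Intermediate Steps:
$D{\left(g \right)} = g^{2} + \frac{-6 + g}{2 g}$ ($D{\left(g \right)} = \left(g^{2} + 0\right) + \frac{-6 + g}{2 g} = g^{2} + \left(-6 + g\right) \frac{1}{2 g} = g^{2} + \frac{-6 + g}{2 g}$)
$\left(\left(\left(-39 + 26\right) - 51\right) + \left(D{\left(k \right)} - -142\right)\right) - 141 = \left(\left(\left(-39 + 26\right) - 51\right) - \left(-142 - \frac{-3 + 13^{3} + \frac{1}{2} \cdot 13}{13}\right)\right) - 141 = \left(\left(-13 - 51\right) + \left(\frac{-3 + 2197 + \frac{13}{2}}{13} + 142\right)\right) - 141 = \left(-64 + \left(\frac{1}{13} \cdot \frac{4401}{2} + 142\right)\right) - 141 = \left(-64 + \left(\frac{4401}{26} + 142\right)\right) - 141 = \left(-64 + \frac{8093}{26}\right) - 141 = \frac{6429}{26} - 141 = \frac{2763}{26}$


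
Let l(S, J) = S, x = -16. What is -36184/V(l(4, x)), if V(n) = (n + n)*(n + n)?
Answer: -4523/8 ≈ -565.38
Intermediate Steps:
V(n) = 4*n² (V(n) = (2*n)*(2*n) = 4*n²)
-36184/V(l(4, x)) = -36184/(4*4²) = -36184/(4*16) = -36184/64 = -36184*1/64 = -4523/8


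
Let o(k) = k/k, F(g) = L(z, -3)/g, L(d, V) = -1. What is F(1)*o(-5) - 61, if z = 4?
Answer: -62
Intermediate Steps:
F(g) = -1/g
o(k) = 1
F(1)*o(-5) - 61 = -1/1*1 - 61 = -1*1*1 - 61 = -1*1 - 61 = -1 - 61 = -62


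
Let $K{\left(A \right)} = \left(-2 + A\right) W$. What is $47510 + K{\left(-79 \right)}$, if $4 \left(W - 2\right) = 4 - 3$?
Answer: $\frac{189311}{4} \approx 47328.0$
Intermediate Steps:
$W = \frac{9}{4}$ ($W = 2 + \frac{4 - 3}{4} = 2 + \frac{1}{4} \cdot 1 = 2 + \frac{1}{4} = \frac{9}{4} \approx 2.25$)
$K{\left(A \right)} = - \frac{9}{2} + \frac{9 A}{4}$ ($K{\left(A \right)} = \left(-2 + A\right) \frac{9}{4} = - \frac{9}{2} + \frac{9 A}{4}$)
$47510 + K{\left(-79 \right)} = 47510 + \left(- \frac{9}{2} + \frac{9}{4} \left(-79\right)\right) = 47510 - \frac{729}{4} = \frac{189311}{4}$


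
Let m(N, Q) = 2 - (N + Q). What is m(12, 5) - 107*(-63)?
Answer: 6726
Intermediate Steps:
m(N, Q) = 2 - N - Q (m(N, Q) = 2 + (-N - Q) = 2 - N - Q)
m(12, 5) - 107*(-63) = (2 - 1*12 - 1*5) - 107*(-63) = (2 - 12 - 5) + 6741 = -15 + 6741 = 6726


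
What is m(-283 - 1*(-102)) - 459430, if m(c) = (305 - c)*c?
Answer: -547396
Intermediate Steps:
m(c) = c*(305 - c)
m(-283 - 1*(-102)) - 459430 = (-283 - 1*(-102))*(305 - (-283 - 1*(-102))) - 459430 = (-283 + 102)*(305 - (-283 + 102)) - 459430 = -181*(305 - 1*(-181)) - 459430 = -181*(305 + 181) - 459430 = -181*486 - 459430 = -87966 - 459430 = -547396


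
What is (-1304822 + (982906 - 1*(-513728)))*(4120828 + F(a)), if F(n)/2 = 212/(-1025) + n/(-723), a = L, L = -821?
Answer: 585763922757335576/741075 ≈ 7.9042e+11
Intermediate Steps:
a = -821
F(n) = -424/1025 - 2*n/723 (F(n) = 2*(212/(-1025) + n/(-723)) = 2*(212*(-1/1025) + n*(-1/723)) = 2*(-212/1025 - n/723) = -424/1025 - 2*n/723)
(-1304822 + (982906 - 1*(-513728)))*(4120828 + F(a)) = (-1304822 + (982906 - 1*(-513728)))*(4120828 + (-424/1025 - 2/723*(-821))) = (-1304822 + (982906 + 513728))*(4120828 + (-424/1025 + 1642/723)) = (-1304822 + 1496634)*(4120828 + 1376498/741075) = 191812*(3053843986598/741075) = 585763922757335576/741075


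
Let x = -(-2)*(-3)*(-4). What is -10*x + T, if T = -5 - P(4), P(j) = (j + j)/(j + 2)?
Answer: -739/3 ≈ -246.33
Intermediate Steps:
P(j) = 2*j/(2 + j) (P(j) = (2*j)/(2 + j) = 2*j/(2 + j))
x = 24 (x = -2*3*(-4) = -6*(-4) = 24)
T = -19/3 (T = -5 - 2*4/(2 + 4) = -5 - 2*4/6 = -5 - 1*4/3 = -5 - 4/3 = -19/3 ≈ -6.3333)
-10*x + T = -10*24 - 19/3 = -240 - 19/3 = -739/3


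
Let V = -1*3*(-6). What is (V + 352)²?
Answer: 136900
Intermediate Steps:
V = 18 (V = -3*(-6) = 18)
(V + 352)² = (18 + 352)² = 370² = 136900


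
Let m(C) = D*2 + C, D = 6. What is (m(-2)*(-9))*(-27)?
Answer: 2430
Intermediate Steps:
m(C) = 12 + C (m(C) = 6*2 + C = 12 + C)
(m(-2)*(-9))*(-27) = ((12 - 2)*(-9))*(-27) = (10*(-9))*(-27) = -90*(-27) = 2430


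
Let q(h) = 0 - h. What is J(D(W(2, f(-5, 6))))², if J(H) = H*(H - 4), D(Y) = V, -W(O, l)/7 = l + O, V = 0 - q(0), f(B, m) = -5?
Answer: 0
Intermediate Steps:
q(h) = -h
V = 0 (V = 0 - (-1)*0 = 0 - 1*0 = 0 + 0 = 0)
W(O, l) = -7*O - 7*l (W(O, l) = -7*(l + O) = -7*(O + l) = -7*O - 7*l)
D(Y) = 0
J(H) = H*(-4 + H)
J(D(W(2, f(-5, 6))))² = (0*(-4 + 0))² = (0*(-4))² = 0² = 0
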